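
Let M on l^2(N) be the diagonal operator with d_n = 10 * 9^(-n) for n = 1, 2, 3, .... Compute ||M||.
||M|| = 10/9 (attained at n = 1)

For M diagonal, ||M|| = sup_n |d_n|. The sequence d_n = 10 * 9^(-n) is positive and strictly decreasing (ratio 9^(-1) < 1), so the supremum is d_1 = 10/9. Hence ||M|| = 10/9.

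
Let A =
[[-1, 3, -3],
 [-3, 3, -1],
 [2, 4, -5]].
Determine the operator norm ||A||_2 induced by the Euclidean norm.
||A||_2 ≈ 8.155 (= sqrt(largest eigenvalue of A^T A))

||A||_2 = sigma_max(A) = sqrt(lambda_max(A^T A)). Form the symmetric matrix M = A^T A =
[[14, -4, -4],
 [-4, 34, -32],
 [-4, -32, 35]].
Its characteristic polynomial (trace, sum of principal 2x2 minors, determinant of M give the coefficients) is
  p(λ) = det(λ I - M) = λ^3 - 83λ^2 + 1100λ - 196.
No integer candidate from the rational root theorem (±divisors of 196) is a root, so the roots are irrational. The cubic discriminant is Δ = 2884478160 > 0, so there are three distinct real roots. p(0) = -196 and p(1) = 822 have opposite signs, so a root lies in (0, 1); Newton's method refines it to λ ≈ 0.1806. p(16) = 252 and p(17) = -570 have opposite signs, so a root lies in (16, 17); Newton's method refines it to λ ≈ 16.3154. p(66) = -1648 and p(67) = 1680 have opposite signs, so a root lies in (66, 67); Newton's method refines it to λ ≈ 66.5039. Check (Vieta): the three roots sum to 83, matching tr M = 83.
So the eigenvalues of A^T A are ≈ 0.1806, 16.3154, 66.5039 (all ≥ 0, as they must be for A^T A). The largest is λ_max ≈ 66.5039, hence ||A||_2 = sqrt(λ_max) ≈ 8.155.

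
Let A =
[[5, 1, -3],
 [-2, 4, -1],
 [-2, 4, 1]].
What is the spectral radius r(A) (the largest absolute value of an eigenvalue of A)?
r(A) ≈ 6.6252

The eigenvalues of A are the roots of its characteristic polynomial. With M = A (coefficients from the trace, the sum of principal 2x2 minors, and det A):
  p(λ) = det(λ I - M) = λ^3 - 10λ^2 + 29λ - 44.
No integer candidate from the rational root theorem (±divisors of 44) is a root, so the roots are irrational. The cubic discriminant is Δ = -12048 < 0, so there is one real root and a complex-conjugate pair. p(6) = -14 and p(7) = 12 have opposite signs, so a root lies in (6, 7); Newton's method refines it to λ ≈ 6.6252. Dividing out (λ - (6.6252)) leaves approximately λ^2 - 3.3748λ + 6.6413. For λ^2 - 3.3748λ + 6.6413 the discriminant is -15.176. It is negative, so the remaining roots are the complex-conjugate pair λ ≈ 1.6874 ± 1.9478i. Their product equals the constant term, so |λ|^2 ≈ 6.6413 and |λ| ≈ 2.5771.
Thus the eigenvalues (to 4 decimals) are 6.6252 (modulus 6.6252); 1.6874 ± 1.9478i (modulus 2.5771). The spectral radius is the largest modulus: r(A) ≈ 6.6252. (Cross-check: r(A) ≤ ||A||_2 ≈ 6.8186; equality holds whenever A is normal, though it can also hold for some non-normal A.)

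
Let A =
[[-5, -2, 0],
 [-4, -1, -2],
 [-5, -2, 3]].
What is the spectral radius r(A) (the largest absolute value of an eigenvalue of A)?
r(A) ≈ 6.8446

The eigenvalues of A are the roots of its characteristic polynomial. With M = A (coefficients from the trace, the sum of principal 2x2 minors, and det A):
  p(λ) = det(λ I - M) = λ^3 + 3λ^2 - 25λ + 9.
No integer candidate from the rational root theorem (±divisors of 9) is a root, so the roots are irrational. The cubic discriminant is Δ = 52816 > 0, so there are three distinct real roots. p(-7) = -12 and p(-6) = 51 have opposite signs, so a root lies in (-7, -6); Newton's method refines it to λ ≈ -6.8446. p(0) = 9 and p(1) = -12 have opposite signs, so a root lies in (0, 1); Newton's method refines it to λ ≈ 0.3795. p(3) = -12 and p(4) = 21 have opposite signs, so a root lies in (3, 4); Newton's method refines it to λ ≈ 3.4651. Check (Vieta): the three roots sum to -3, matching tr M = -3.
Thus the eigenvalues (to 4 decimals) are -6.8446 (modulus 6.8446); 0.3795 (modulus 0.3795); 3.4651 (modulus 3.4651). The spectral radius is the largest modulus: r(A) ≈ 6.8446. (Cross-check: r(A) ≤ ||A||_2 ≈ 8.7044; equality holds whenever A is normal, though it can also hold for some non-normal A.)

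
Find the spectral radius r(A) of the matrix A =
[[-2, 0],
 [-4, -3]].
r(A) = 3

The eigenvalues of A are the roots of its characteristic polynomial. With M = A (coefficients from the trace and determinant):
  p(λ) = det(λ I - M) = λ^2 + 5λ + 6.
For λ^2 + 5λ + 6 the discriminant is 1. It is a perfect square (1^2), so the roots are rational: λ = (-5 ± 1)/2 = -2, -3.
Thus the eigenvalues (to 4 decimals) are -2 (modulus 2); -3 (modulus 3). The spectral radius is the largest modulus: r(A) = 3. (Cross-check: r(A) ≤ ||A||_2 ≈ 5.2631; equality holds whenever A is normal, though it can also hold for some non-normal A.)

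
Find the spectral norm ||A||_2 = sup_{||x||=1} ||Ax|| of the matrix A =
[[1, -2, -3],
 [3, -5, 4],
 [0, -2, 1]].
||A||_2 ≈ 7.3511 (= sqrt(largest eigenvalue of A^T A))

||A||_2 = sigma_max(A) = sqrt(lambda_max(A^T A)). Form the symmetric matrix M = A^T A =
[[10, -17, 9],
 [-17, 33, -16],
 [9, -16, 26]].
Its characteristic polynomial (trace, sum of principal 2x2 minors, determinant of M give the coefficients) is
  p(λ) = det(λ I - M) = λ^3 - 69λ^2 + 822λ - 729.
No integer candidate from the rational root theorem (±divisors of 729) is a root, so the roots are irrational. The cubic discriminant is Δ = 767254977 > 0, so there are three distinct real roots. p(0) = -729 and p(1) = 25 have opposite signs, so a root lies in (0, 1); Newton's method refines it to λ ≈ 0.9637. p(13) = 493 and p(14) = -1 have opposite signs, so a root lies in (13, 14); Newton's method refines it to λ ≈ 13.9981. p(54) = -81 and p(55) = 2131 have opposite signs, so a root lies in (54, 55); Newton's method refines it to λ ≈ 54.0382. Check (Vieta): the three roots sum to 69, matching tr M = 69.
So the eigenvalues of A^T A are ≈ 0.9637, 13.9981, 54.0382 (all ≥ 0, as they must be for A^T A). The largest is λ_max ≈ 54.0382, hence ||A||_2 = sqrt(λ_max) ≈ 7.3511.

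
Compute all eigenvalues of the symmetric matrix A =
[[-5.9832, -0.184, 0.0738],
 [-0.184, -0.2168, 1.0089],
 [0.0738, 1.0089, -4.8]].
sigma(A) ≈ {-6, -5, 0}

A is real symmetric, so its spectrum consists of real eigenvalues. Expanding the characteristic polynomial of the displayed matrix gives
  det(λ I - A) = p(λ) = λ^3 + (11)λ^2 + (30)λ + (0).
Solving p(λ) = 0 yields eigenvalues ≈ -6, -5, 0. (A is shown rounded to 4 decimals, so these recover the underlying integer eigenvalues to within that precision.)
Verification: the trace of A = -11 equals the sum of eigenvalues -11, and det(A) ≈ 0.0001 matches the eigenvalue product 0.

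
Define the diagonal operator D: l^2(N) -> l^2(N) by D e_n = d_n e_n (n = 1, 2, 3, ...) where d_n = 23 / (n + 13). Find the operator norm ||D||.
||D|| = 23/14 (attained at n = 1)

For D diagonal, ||D|| = sup_n |d_n| = sup_n 23/(n + 13). This is positive and strictly decreasing in n, so the supremum is attained at n = 1: d_1 = 23/(1 + 13) = 23/14. Hence ||D|| = 23/14.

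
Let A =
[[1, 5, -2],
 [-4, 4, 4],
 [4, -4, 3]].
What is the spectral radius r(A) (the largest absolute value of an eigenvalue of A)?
r(A) ≈ 6.8698

The eigenvalues of A are the roots of its characteristic polynomial. With M = A (coefficients from the trace, the sum of principal 2x2 minors, and det A):
  p(λ) = det(λ I - M) = λ^3 - 8λ^2 + 63λ - 168.
No integer candidate from the rational root theorem (±divisors of 168) is a root, so the roots are irrational. The cubic discriminant is Δ = -328188 < 0, so there is one real root and a complex-conjugate pair. p(3) = -24 and p(4) = 20 have opposite signs, so a root lies in (3, 4); Newton's method refines it to λ ≈ 3.5598. Dividing out (λ - (3.5598)) leaves approximately λ^2 - 4.4402λ + 47.1938. For λ^2 - 4.4402λ + 47.1938 the discriminant is -169.0597. It is negative, so the remaining roots are the complex-conjugate pair λ ≈ 2.2201 ± 6.5011i. Their product equals the constant term, so |λ|^2 ≈ 47.1938 and |λ| ≈ 6.8698.
Thus the eigenvalues (to 4 decimals) are 3.5598 (modulus 3.5598); 2.2201 ± 6.5011i (modulus 6.8698). The spectral radius is the largest modulus: r(A) ≈ 6.8698. (Cross-check: r(A) ≤ ||A||_2 ≈ 8.6381; equality holds whenever A is normal, though it can also hold for some non-normal A.)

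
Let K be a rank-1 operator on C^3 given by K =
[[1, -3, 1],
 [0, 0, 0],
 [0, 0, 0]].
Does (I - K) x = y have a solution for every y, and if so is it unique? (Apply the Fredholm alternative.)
(I - K) is singular (det(I - K) = 0, i.e. 1 ∈ sigma(K)). (I - K) x = y is solvable iff y ⊥ ker((I - K)^*) = span{(1, -3, 1)}, i.e. iff y_1 - 3y_2 + y_3 = 0. When solvable, the solutions are x = y + c·(1, 0, 0), c arbitrary (ker(I - K) = span{(1, 0, 0)}, dimension 1).

K has rank 1, so it is an outer product K = u v^T: every row of K is a multiple of one row vector. Reading off the entries, u = (1, 0, 0) and v = (1, -3, 1) (row i of K equals u_i·v^T). A rank-one matrix u v^T satisfies K u = u (v·u) and kills the (2)-dimensional subspace v^⊥, so its characteristic polynomial is lambda^2 (lambda - v·u) with v·u = tr K = 1. Hence the eigenvalues of I - K are 1 (multiplicity 2) and 1 - (1) = 0, so det(I - K) = 0. (Direct check: I - K =
[[0, 3, -1],
 [0, 1, 0],
 [0, 0, 1]]
has determinant 0.) So 1 is an eigenvalue of K and (I - K) is not invertible. The finite-dimensional Fredholm alternative says: either (I - K) is invertible, or ker(I - K) ≠ {0} and then range(I - K) = ker((I - K)^*)^⊥, with dim ker(I - K) = dim ker((I - K)^*). We are in the second case, so we need both kernels. Kernel of I - K: (I - K) u = u - u (v·u) = u - u = 0, so ker(I - K) = span{u} = span{(1, 0, 0)} (it is exactly 1-dimensional because rank(I - K) = 2). Kernel of the adjoint: K is real, so (I - K)^* = I - K^T = I - v u^T, and (I - v u^T) v = v - v (u·v) = 0; hence ker((I - K)^*) = span{v} = span{(1, -3, 1)}. Therefore (I - K) x = y is solvable iff <y, v> = 0, i.e. iff y_1 - 3y_2 + y_3 = 0. When this holds, K y = u (v·y) = 0, so (I - K) y = y and x = y is a particular solution; the full solution set is the line x = y + c·u = y + c·(1, 0, 0), c ∈ C.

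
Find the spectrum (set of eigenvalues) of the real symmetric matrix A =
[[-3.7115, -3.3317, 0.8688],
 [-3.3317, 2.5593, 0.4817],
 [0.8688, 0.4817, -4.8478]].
sigma(A) ≈ {-6, -4, 4}

A is real symmetric, so its spectrum consists of real eigenvalues. Expanding the characteristic polynomial of the displayed matrix gives
  det(λ I - A) = p(λ) = λ^3 + (6)λ^2 + (-16)λ + (-96).
Solving p(λ) = 0 yields eigenvalues ≈ -6, -4, 4. (A is shown rounded to 4 decimals, so these recover the underlying integer eigenvalues to within that precision.)
Verification: the trace of A = -6 equals the sum of eigenvalues -6, and det(A) ≈ 96.0009 matches the eigenvalue product 96.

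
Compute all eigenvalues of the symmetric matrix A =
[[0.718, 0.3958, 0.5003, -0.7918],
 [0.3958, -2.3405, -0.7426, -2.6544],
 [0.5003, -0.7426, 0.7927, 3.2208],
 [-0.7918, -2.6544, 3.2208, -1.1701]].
sigma(A) ≈ {-5, -2, 1, 4}

A is real symmetric, so its spectrum consists of real eigenvalues. Expanding the characteristic polynomial of the displayed matrix gives
  det(λ I - A) = p(λ) = λ^4 + (2)λ^3 + (-21)λ^2 + (-21.9989)λ + (40.0023).
Solving p(λ) = 0 yields eigenvalues ≈ -5, -2, 1, 4. (A is shown rounded to 4 decimals, so these recover the underlying integer eigenvalues to within that precision.)
Verification: the trace of A = -2 equals the sum of eigenvalues -2, and det(A) ≈ 40.0023 matches the eigenvalue product 40.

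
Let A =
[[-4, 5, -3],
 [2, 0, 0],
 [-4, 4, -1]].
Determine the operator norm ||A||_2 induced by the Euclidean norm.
||A||_2 ≈ 9.1114 (= sqrt(largest eigenvalue of A^T A))

||A||_2 = sigma_max(A) = sqrt(lambda_max(A^T A)). Form the symmetric matrix M = A^T A =
[[36, -36, 16],
 [-36, 41, -19],
 [16, -19, 10]].
Its characteristic polynomial (trace, sum of principal 2x2 minors, determinant of M give the coefficients) is
  p(λ) = det(λ I - M) = λ^3 - 87λ^2 + 333λ - 196.
No integer candidate from the rational root theorem (±divisors of 196) is a root, so the roots are irrational. The cubic discriminant is Δ = 276520797 > 0, so there are three distinct real roots. p(0) = -196 and p(1) = 51 have opposite signs, so a root lies in (0, 1); Newton's method refines it to λ ≈ 0.7246. p(3) = 47 and p(4) = -192 have opposite signs, so a root lies in (3, 4); Newton's method refines it to λ ≈ 3.2581. p(83) = -113 and p(84) = 6608 have opposite signs, so a root lies in (83, 84); Newton's method refines it to λ ≈ 83.0172. Check (Vieta): the three roots sum to 87, matching tr M = 87.
So the eigenvalues of A^T A are ≈ 0.7246, 3.2581, 83.0172 (all ≥ 0, as they must be for A^T A). The largest is λ_max ≈ 83.0172, hence ||A||_2 = sqrt(λ_max) ≈ 9.1114.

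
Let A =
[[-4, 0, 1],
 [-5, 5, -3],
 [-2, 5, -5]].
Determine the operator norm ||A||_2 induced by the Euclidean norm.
||A||_2 ≈ 10.4325 (= sqrt(largest eigenvalue of A^T A))

||A||_2 = sigma_max(A) = sqrt(lambda_max(A^T A)). Form the symmetric matrix M = A^T A =
[[45, -35, 21],
 [-35, 50, -40],
 [21, -40, 35]].
Its characteristic polynomial (trace, sum of principal 2x2 minors, determinant of M give the coefficients) is
  p(λ) = det(λ I - M) = λ^3 - 130λ^2 + 2309λ - 625.
No integer candidate from the rational root theorem (±divisors of 625) is a root, so the roots are irrational. The cubic discriminant is Δ = 38734336009 > 0, so there are three distinct real roots. p(0) = -625 and p(1) = 1555 have opposite signs, so a root lies in (0, 1); Newton's method refines it to λ ≈ 0.2749. p(20) = 1555 and p(21) = -205 have opposite signs, so a root lies in (20, 21); Newton's method refines it to λ ≈ 20.8874. p(108) = -7861 and p(109) = 1555 have opposite signs, so a root lies in (108, 109); Newton's method refines it to λ ≈ 108.8377. Check (Vieta): the three roots sum to 130, matching tr M = 130.
So the eigenvalues of A^T A are ≈ 0.2749, 20.8874, 108.8377 (all ≥ 0, as they must be for A^T A). The largest is λ_max ≈ 108.8377, hence ||A||_2 = sqrt(λ_max) ≈ 10.4325.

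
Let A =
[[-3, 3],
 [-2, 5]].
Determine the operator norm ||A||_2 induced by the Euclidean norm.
||A||_2 = sqrt((47 + sqrt(1885))/2) ≈ 6.7237 (= sqrt(largest eigenvalue of A^T A))

||A||_2 = sigma_max(A) = sqrt(lambda_max(A^T A)). Form the symmetric matrix M = A^T A =
[[13, -19],
 [-19, 34]].
Its characteristic polynomial (trace, determinant of M give the coefficients) is
  p(λ) = det(λ I - M) = λ^2 - 47λ + 81.
For λ^2 - 47λ + 81 the discriminant is 1885. It is nonnegative but not a perfect square, so the roots are real and irrational: λ = (47 ± sqrt(1885))/2 ≈ 45.2083, 1.7917.
So the eigenvalues of A^T A are ≈ 1.7917, 45.2083 (all ≥ 0, as they must be for A^T A). The largest is λ_max = (47 + sqrt(1885))/2 ≈ 45.2083, hence ||A||_2 = sqrt(λ_max) = sqrt((47 + sqrt(1885))/2) ≈ 6.7237.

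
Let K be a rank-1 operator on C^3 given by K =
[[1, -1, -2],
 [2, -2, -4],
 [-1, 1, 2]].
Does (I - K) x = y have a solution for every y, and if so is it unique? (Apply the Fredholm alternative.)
(I - K) is singular (det(I - K) = 0, i.e. 1 ∈ sigma(K)). (I - K) x = y is solvable iff y ⊥ ker((I - K)^*) = span{(1, -1, -2)}, i.e. iff y_1 - y_2 - 2y_3 = 0. When solvable, the solutions are x = y + c·(1, 2, -1), c arbitrary (ker(I - K) = span{(1, 2, -1)}, dimension 1).

K has rank 1, so it is an outer product K = u v^T: every row of K is a multiple of one row vector. Reading off the entries, u = (1, 2, -1) and v = (1, -1, -2) (row i of K equals u_i·v^T). A rank-one matrix u v^T satisfies K u = u (v·u) and kills the (2)-dimensional subspace v^⊥, so its characteristic polynomial is lambda^2 (lambda - v·u) with v·u = tr K = 1. Hence the eigenvalues of I - K are 1 (multiplicity 2) and 1 - (1) = 0, so det(I - K) = 0. (Direct check: I - K =
[[0, 1, 2],
 [-2, 3, 4],
 [1, -1, -1]]
has determinant 0.) So 1 is an eigenvalue of K and (I - K) is not invertible. The finite-dimensional Fredholm alternative says: either (I - K) is invertible, or ker(I - K) ≠ {0} and then range(I - K) = ker((I - K)^*)^⊥, with dim ker(I - K) = dim ker((I - K)^*). We are in the second case, so we need both kernels. Kernel of I - K: (I - K) u = u - u (v·u) = u - u = 0, so ker(I - K) = span{u} = span{(1, 2, -1)} (it is exactly 1-dimensional because rank(I - K) = 2). Kernel of the adjoint: K is real, so (I - K)^* = I - K^T = I - v u^T, and (I - v u^T) v = v - v (u·v) = 0; hence ker((I - K)^*) = span{v} = span{(1, -1, -2)}. Therefore (I - K) x = y is solvable iff <y, v> = 0, i.e. iff y_1 - y_2 - 2y_3 = 0. When this holds, K y = u (v·y) = 0, so (I - K) y = y and x = y is a particular solution; the full solution set is the line x = y + c·u = y + c·(1, 2, -1), c ∈ C.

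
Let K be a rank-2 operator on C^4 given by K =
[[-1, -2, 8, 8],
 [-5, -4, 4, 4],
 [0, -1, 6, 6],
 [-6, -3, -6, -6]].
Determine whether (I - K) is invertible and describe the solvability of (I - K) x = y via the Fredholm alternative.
(I - K) is invertible (det(I - K) = 64 ≠ 0), so for every y in C^4 the equation (I - K) x = y has a unique solution.

K has rank 2 and factors as K = U V^T = u1 v1^T + u2 v2^T with u1 = (-1, 1, -1, 3), v1 = (-2, -1, -2, -2), u2 = (-3, -3, -2, 0), v2 = (1, 1, -2, -2) (multiplying out reproduces the displayed K). The nonzero eigenvalues of U V^T coincide with those of the 2 x 2 matrix G = V^T U = [[v1·u1, v1·u2], [v2·u1, v2·u2]] = [[-3, 13], [-4, -2]], and by the Sylvester determinant identity det(I_4 - U V^T) = det(I_2 - V^T U) = det([[4, -13], [4, 3]]) = (4)(3) - (-13)(4) = 64. (Direct check: I - K =
[[2, 2, -8, -8],
 [5, 5, -4, -4],
 [0, 1, -5, -6],
 [6, 3, 6, 7]]
has determinant 64.) The finite-dimensional Fredholm alternative says: either (I - K) is invertible, or ker(I - K) ≠ {0} and then range(I - K) = ker((I - K)^*)^⊥, with dim ker(I - K) = dim ker((I - K)^*). Since det(I - K) ≠ 0, 1 is not an eigenvalue of K and ker(I - K) = {0}, so we are in the first case: for every y there is a unique x = (I - K)^(-1) y. (Explicitly, by the Woodbury identity, (I - U V^T)^(-1) = I + U (I_2 - G)^(-1) V^T.)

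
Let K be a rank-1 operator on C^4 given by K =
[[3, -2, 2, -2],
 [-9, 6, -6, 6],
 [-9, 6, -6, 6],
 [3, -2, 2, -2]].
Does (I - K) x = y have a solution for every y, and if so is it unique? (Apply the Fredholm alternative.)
(I - K) is singular (det(I - K) = 0, i.e. 1 ∈ sigma(K)). (I - K) x = y is solvable iff y ⊥ ker((I - K)^*) = span{(3, -2, 2, -2)}, i.e. iff 3y_1 - 2y_2 + 2y_3 - 2y_4 = 0. When solvable, the solutions are x = y + c·(1, -3, -3, 1), c arbitrary (ker(I - K) = span{(1, -3, -3, 1)}, dimension 1).

K has rank 1, so it is an outer product K = u v^T: every row of K is a multiple of one row vector. Reading off the entries, u = (1, -3, -3, 1) and v = (3, -2, 2, -2) (row i of K equals u_i·v^T). A rank-one matrix u v^T satisfies K u = u (v·u) and kills the (3)-dimensional subspace v^⊥, so its characteristic polynomial is lambda^3 (lambda - v·u) with v·u = tr K = 1. Hence the eigenvalues of I - K are 1 (multiplicity 3) and 1 - (1) = 0, so det(I - K) = 0. (Direct check: I - K =
[[-2, 2, -2, 2],
 [9, -5, 6, -6],
 [9, -6, 7, -6],
 [-3, 2, -2, 3]]
has determinant 0.) So 1 is an eigenvalue of K and (I - K) is not invertible. The finite-dimensional Fredholm alternative says: either (I - K) is invertible, or ker(I - K) ≠ {0} and then range(I - K) = ker((I - K)^*)^⊥, with dim ker(I - K) = dim ker((I - K)^*). We are in the second case, so we need both kernels. Kernel of I - K: (I - K) u = u - u (v·u) = u - u = 0, so ker(I - K) = span{u} = span{(1, -3, -3, 1)} (it is exactly 1-dimensional because rank(I - K) = 3). Kernel of the adjoint: K is real, so (I - K)^* = I - K^T = I - v u^T, and (I - v u^T) v = v - v (u·v) = 0; hence ker((I - K)^*) = span{v} = span{(3, -2, 2, -2)}. Therefore (I - K) x = y is solvable iff <y, v> = 0, i.e. iff 3y_1 - 2y_2 + 2y_3 - 2y_4 = 0. When this holds, K y = u (v·y) = 0, so (I - K) y = y and x = y is a particular solution; the full solution set is the line x = y + c·u = y + c·(1, -3, -3, 1), c ∈ C.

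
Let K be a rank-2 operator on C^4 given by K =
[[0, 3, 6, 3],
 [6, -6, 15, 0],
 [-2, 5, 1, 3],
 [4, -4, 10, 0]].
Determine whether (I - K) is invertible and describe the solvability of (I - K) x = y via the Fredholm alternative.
(I - K) is invertible (det(I - K) = -123 ≠ 0), so for every y in C^4 the equation (I - K) x = y has a unique solution.

K has rank 2 and factors as K = U V^T = u1 v1^T + u2 v2^T with u1 = (-3, -3, -2, -2), v1 = (0, -1, -2, -1), u2 = (0, -3, 1, -2), v2 = (-2, 3, -3, 1) (multiplying out reproduces the displayed K). The nonzero eigenvalues of U V^T coincide with those of the 2 x 2 matrix G = V^T U = [[v1·u1, v1·u2], [v2·u1, v2·u2]] = [[9, 3], [1, -14]], and by the Sylvester determinant identity det(I_4 - U V^T) = det(I_2 - V^T U) = det([[-8, -3], [-1, 15]]) = (-8)(15) - (-3)(-1) = -123. (Direct check: I - K =
[[1, -3, -6, -3],
 [-6, 7, -15, 0],
 [2, -5, 0, -3],
 [-4, 4, -10, 1]]
has determinant -123.) The finite-dimensional Fredholm alternative says: either (I - K) is invertible, or ker(I - K) ≠ {0} and then range(I - K) = ker((I - K)^*)^⊥, with dim ker(I - K) = dim ker((I - K)^*). Since det(I - K) ≠ 0, 1 is not an eigenvalue of K and ker(I - K) = {0}, so we are in the first case: for every y there is a unique x = (I - K)^(-1) y. (Explicitly, by the Woodbury identity, (I - U V^T)^(-1) = I + U (I_2 - G)^(-1) V^T.)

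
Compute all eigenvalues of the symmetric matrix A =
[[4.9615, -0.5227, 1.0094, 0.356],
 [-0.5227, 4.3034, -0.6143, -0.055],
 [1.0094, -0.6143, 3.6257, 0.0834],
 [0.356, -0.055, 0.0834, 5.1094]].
sigma(A) ≈ {3, 4, 5, 6}

A is real symmetric, so its spectrum consists of real eigenvalues. Expanding the characteristic polynomial of the displayed matrix gives
  det(λ I - A) = p(λ) = λ^4 + (-18)λ^3 + (119)λ^2 + (-342)λ + (360.0021).
Solving p(λ) = 0 yields eigenvalues ≈ 3, 4, 5, 6. (A is shown rounded to 4 decimals, so these recover the underlying integer eigenvalues to within that precision.)
Verification: the trace of A = 18 equals the sum of eigenvalues 18, and det(A) ≈ 360.0021 matches the eigenvalue product 360.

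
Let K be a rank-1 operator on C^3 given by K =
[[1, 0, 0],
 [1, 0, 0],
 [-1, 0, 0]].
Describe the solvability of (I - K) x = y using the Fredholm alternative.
(I - K) is singular (det(I - K) = 0, i.e. 1 ∈ sigma(K)). (I - K) x = y is solvable iff y ⊥ ker((I - K)^*) = span{(1, 0, 0)}, i.e. iff y_1 = 0. When solvable, the solutions are x = y + c·(1, 1, -1), c arbitrary (ker(I - K) = span{(1, 1, -1)}, dimension 1).

K has rank 1, so it is an outer product K = u v^T: every row of K is a multiple of one row vector. Reading off the entries, u = (1, 1, -1) and v = (1, 0, 0) (row i of K equals u_i·v^T). A rank-one matrix u v^T satisfies K u = u (v·u) and kills the (2)-dimensional subspace v^⊥, so its characteristic polynomial is lambda^2 (lambda - v·u) with v·u = tr K = 1. Hence the eigenvalues of I - K are 1 (multiplicity 2) and 1 - (1) = 0, so det(I - K) = 0. (Direct check: I - K =
[[0, 0, 0],
 [-1, 1, 0],
 [1, 0, 1]]
has determinant 0.) So 1 is an eigenvalue of K and (I - K) is not invertible. The finite-dimensional Fredholm alternative says: either (I - K) is invertible, or ker(I - K) ≠ {0} and then range(I - K) = ker((I - K)^*)^⊥, with dim ker(I - K) = dim ker((I - K)^*). We are in the second case, so we need both kernels. Kernel of I - K: (I - K) u = u - u (v·u) = u - u = 0, so ker(I - K) = span{u} = span{(1, 1, -1)} (it is exactly 1-dimensional because rank(I - K) = 2). Kernel of the adjoint: K is real, so (I - K)^* = I - K^T = I - v u^T, and (I - v u^T) v = v - v (u·v) = 0; hence ker((I - K)^*) = span{v} = span{(1, 0, 0)}. Therefore (I - K) x = y is solvable iff <y, v> = 0, i.e. iff y_1 = 0. When this holds, K y = u (v·y) = 0, so (I - K) y = y and x = y is a particular solution; the full solution set is the line x = y + c·u = y + c·(1, 1, -1), c ∈ C.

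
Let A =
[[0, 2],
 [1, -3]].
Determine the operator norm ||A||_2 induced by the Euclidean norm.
||A||_2 = sqrt((14 + sqrt(180))/2) ≈ 3.7025 (= sqrt(largest eigenvalue of A^T A))

||A||_2 = sigma_max(A) = sqrt(lambda_max(A^T A)). Form the symmetric matrix M = A^T A =
[[1, -3],
 [-3, 13]].
Its characteristic polynomial (trace, determinant of M give the coefficients) is
  p(λ) = det(λ I - M) = λ^2 - 14λ + 4.
For λ^2 - 14λ + 4 the discriminant is 180. It is nonnegative but not a perfect square, so the roots are real and irrational: λ = (14 ± sqrt(180))/2 ≈ 13.7082, 0.2918.
So the eigenvalues of A^T A are ≈ 0.2918, 13.7082 (all ≥ 0, as they must be for A^T A). The largest is λ_max = (14 + sqrt(180))/2 ≈ 13.7082, hence ||A||_2 = sqrt(λ_max) = sqrt((14 + sqrt(180))/2) ≈ 3.7025.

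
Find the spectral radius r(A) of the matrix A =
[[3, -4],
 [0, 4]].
r(A) = 4

The eigenvalues of A are the roots of its characteristic polynomial. With M = A (coefficients from the trace and determinant):
  p(λ) = det(λ I - M) = λ^2 - 7λ + 12.
For λ^2 - 7λ + 12 the discriminant is 1. It is a perfect square (1^2), so the roots are rational: λ = (7 ± 1)/2 = 4, 3.
Thus the eigenvalues (to 4 decimals) are 4 (modulus 4); 3 (modulus 3). The spectral radius is the largest modulus: r(A) = 4. (Cross-check: r(A) ≤ ||A||_2 ≈ 6.0927; equality holds whenever A is normal, though it can also hold for some non-normal A.)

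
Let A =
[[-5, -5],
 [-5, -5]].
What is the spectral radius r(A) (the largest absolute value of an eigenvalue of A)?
r(A) = 10

The eigenvalues of A are the roots of its characteristic polynomial. With M = A (coefficients from the trace and determinant):
  p(λ) = det(λ I - M) = λ^2 + 10λ.
For λ^2 + 10λ the discriminant is 100. It is a perfect square (10^2), so the roots are rational: λ = (-10 ± 10)/2 = 0, -10.
Thus the eigenvalues (to 4 decimals) are 0 (modulus 0); -10 (modulus 10). The spectral radius is the largest modulus: r(A) = 10. (Cross-check: r(A) ≤ ||A||_2 ≈ 10; equality holds whenever A is normal, though it can also hold for some non-normal A.)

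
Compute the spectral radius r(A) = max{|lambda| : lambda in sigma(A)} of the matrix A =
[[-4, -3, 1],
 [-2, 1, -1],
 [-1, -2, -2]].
r(A) ≈ 4.7088

The eigenvalues of A are the roots of its characteristic polynomial. With M = A (coefficients from the trace, the sum of principal 2x2 minors, and det A):
  p(λ) = det(λ I - M) = λ^3 + 5λ^2 - 5λ - 30.
No integer candidate from the rational root theorem (±divisors of 30) is a root, so the roots are irrational. The cubic discriminant is Δ = 5325 > 0, so there are three distinct real roots. p(-5) = -5 and p(-4) = 6 have opposite signs, so a root lies in (-5, -4); Newton's method refines it to λ ≈ -4.7088. p(-3) = 3 and p(-2) = -8 have opposite signs, so a root lies in (-3, -2); Newton's method refines it to λ ≈ -2.6739. p(2) = -12 and p(3) = 27 have opposite signs, so a root lies in (2, 3); Newton's method refines it to λ ≈ 2.3827. Check (Vieta): the three roots sum to -5, matching tr M = -5.
Thus the eigenvalues (to 4 decimals) are -4.7088 (modulus 4.7088); -2.6739 (modulus 2.6739); 2.3827 (modulus 2.3827). The spectral radius is the largest modulus: r(A) ≈ 4.7088. (Cross-check: r(A) ≤ ||A||_2 ≈ 5.4772; equality holds whenever A is normal, though it can also hold for some non-normal A.)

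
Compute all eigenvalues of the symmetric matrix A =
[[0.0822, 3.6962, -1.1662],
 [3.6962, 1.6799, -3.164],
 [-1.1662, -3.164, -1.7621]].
sigma(A) ≈ {-4, -2, 6}

A is real symmetric, so its spectrum consists of real eigenvalues. Expanding the characteristic polynomial of the displayed matrix gives
  det(λ I - A) = p(λ) = λ^3 + (0)λ^2 + (-28)λ + (-48).
Solving p(λ) = 0 yields eigenvalues ≈ -4, -2, 6. (A is shown rounded to 4 decimals, so these recover the underlying integer eigenvalues to within that precision.)
Verification: the trace of A = 0 equals the sum of eigenvalues 0, and det(A) ≈ 47.9996 matches the eigenvalue product 48.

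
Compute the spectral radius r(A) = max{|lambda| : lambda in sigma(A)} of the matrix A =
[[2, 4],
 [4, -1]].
r(A) = (1 + sqrt(73))/2 ≈ 4.772

The eigenvalues of A are the roots of its characteristic polynomial. With M = A (coefficients from the trace and determinant):
  p(λ) = det(λ I - M) = λ^2 - λ - 18.
For λ^2 - λ - 18 the discriminant is 73. It is nonnegative but not a perfect square, so the roots are real and irrational: λ = (1 ± sqrt(73))/2 ≈ 4.772, -3.772.
Thus the eigenvalues (to 4 decimals) are 4.772 (modulus 4.772); -3.772 (modulus 3.772). The spectral radius is the largest modulus: r(A) = (1 + sqrt(73))/2 ≈ 4.772. (Cross-check: r(A) ≤ ||A||_2 ≈ 4.772; equality holds whenever A is normal, though it can also hold for some non-normal A.)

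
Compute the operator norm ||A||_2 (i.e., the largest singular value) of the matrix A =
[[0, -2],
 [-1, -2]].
||A||_2 = sqrt((9 + sqrt(65))/2) ≈ 2.9208 (= sqrt(largest eigenvalue of A^T A))

||A||_2 = sigma_max(A) = sqrt(lambda_max(A^T A)). Form the symmetric matrix M = A^T A =
[[1, 2],
 [2, 8]].
Its characteristic polynomial (trace, determinant of M give the coefficients) is
  p(λ) = det(λ I - M) = λ^2 - 9λ + 4.
For λ^2 - 9λ + 4 the discriminant is 65. It is nonnegative but not a perfect square, so the roots are real and irrational: λ = (9 ± sqrt(65))/2 ≈ 8.5311, 0.4689.
So the eigenvalues of A^T A are ≈ 0.4689, 8.5311 (all ≥ 0, as they must be for A^T A). The largest is λ_max = (9 + sqrt(65))/2 ≈ 8.5311, hence ||A||_2 = sqrt(λ_max) = sqrt((9 + sqrt(65))/2) ≈ 2.9208.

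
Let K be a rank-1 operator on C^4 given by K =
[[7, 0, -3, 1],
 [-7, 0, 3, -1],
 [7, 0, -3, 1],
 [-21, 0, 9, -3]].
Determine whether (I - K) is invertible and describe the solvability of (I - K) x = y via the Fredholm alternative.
(I - K) is singular (det(I - K) = 0, i.e. 1 ∈ sigma(K)). (I - K) x = y is solvable iff y ⊥ ker((I - K)^*) = span{(7, 0, -3, 1)}, i.e. iff 7y_1 - 3y_3 + y_4 = 0. When solvable, the solutions are x = y + c·(1, -1, 1, -3), c arbitrary (ker(I - K) = span{(1, -1, 1, -3)}, dimension 1).

K has rank 1, so it is an outer product K = u v^T: every row of K is a multiple of one row vector. Reading off the entries, u = (1, -1, 1, -3) and v = (7, 0, -3, 1) (row i of K equals u_i·v^T). A rank-one matrix u v^T satisfies K u = u (v·u) and kills the (3)-dimensional subspace v^⊥, so its characteristic polynomial is lambda^3 (lambda - v·u) with v·u = tr K = 1. Hence the eigenvalues of I - K are 1 (multiplicity 3) and 1 - (1) = 0, so det(I - K) = 0. (Direct check: I - K =
[[-6, 0, 3, -1],
 [7, 1, -3, 1],
 [-7, 0, 4, -1],
 [21, 0, -9, 4]]
has determinant 0.) So 1 is an eigenvalue of K and (I - K) is not invertible. The finite-dimensional Fredholm alternative says: either (I - K) is invertible, or ker(I - K) ≠ {0} and then range(I - K) = ker((I - K)^*)^⊥, with dim ker(I - K) = dim ker((I - K)^*). We are in the second case, so we need both kernels. Kernel of I - K: (I - K) u = u - u (v·u) = u - u = 0, so ker(I - K) = span{u} = span{(1, -1, 1, -3)} (it is exactly 1-dimensional because rank(I - K) = 3). Kernel of the adjoint: K is real, so (I - K)^* = I - K^T = I - v u^T, and (I - v u^T) v = v - v (u·v) = 0; hence ker((I - K)^*) = span{v} = span{(7, 0, -3, 1)}. Therefore (I - K) x = y is solvable iff <y, v> = 0, i.e. iff 7y_1 - 3y_3 + y_4 = 0. When this holds, K y = u (v·y) = 0, so (I - K) y = y and x = y is a particular solution; the full solution set is the line x = y + c·u = y + c·(1, -1, 1, -3), c ∈ C.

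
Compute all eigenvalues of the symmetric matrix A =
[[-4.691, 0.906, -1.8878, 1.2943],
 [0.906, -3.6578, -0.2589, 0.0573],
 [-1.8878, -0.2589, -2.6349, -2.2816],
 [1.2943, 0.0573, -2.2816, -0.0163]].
sigma(A) ≈ {-6, -4, -3, 2}

A is real symmetric, so its spectrum consists of real eigenvalues. Expanding the characteristic polynomial of the displayed matrix gives
  det(λ I - A) = p(λ) = λ^4 + (11)λ^3 + (28)λ^2 + (-36)λ + (-144.0026).
Solving p(λ) = 0 yields eigenvalues ≈ -6, -4, -3, 2. (A is shown rounded to 4 decimals, so these recover the underlying integer eigenvalues to within that precision.)
Verification: the trace of A = -11 equals the sum of eigenvalues -11, and det(A) ≈ -144.0026 matches the eigenvalue product -144.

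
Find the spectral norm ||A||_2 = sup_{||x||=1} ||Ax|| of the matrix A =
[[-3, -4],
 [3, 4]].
||A||_2 = sqrt(50) ≈ 7.0711 (= sqrt(largest eigenvalue of A^T A))

||A||_2 = sigma_max(A) = sqrt(lambda_max(A^T A)). Form the symmetric matrix M = A^T A =
[[18, 24],
 [24, 32]].
Its characteristic polynomial (trace, determinant of M give the coefficients) is
  p(λ) = det(λ I - M) = λ^2 - 50λ.
For λ^2 - 50λ the discriminant is 2500. It is a perfect square (50^2), so the roots are rational: λ = (50 ± 50)/2 = 50, 0.
So the eigenvalues of A^T A are ≈ 0, 50 (all ≥ 0, as they must be for A^T A). The largest is λ_max = 50, hence ||A||_2 = sqrt(λ_max) = sqrt(50) ≈ 7.0711.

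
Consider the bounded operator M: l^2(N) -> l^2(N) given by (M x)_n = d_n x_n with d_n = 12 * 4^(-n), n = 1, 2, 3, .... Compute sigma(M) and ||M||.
sigma(M) = {12 * 4^(-n) : n ≥ 1} ∪ {0}; ||M|| = 3

A bounded diagonal operator on l^2 with diagonal entries d_n has spectrum equal to the closure of {d_n : n ≥ 1}: every d_n is an eigenvalue (with eigenvector e_n), so {d_n} ⊂ sigma(M); the spectrum is closed, so its closure is too; and for lambda not in the closure, (M - lambda I) has bounded inverse (the diagonal entries 1/(d_n - lambda) are bounded). For our sequence d_n = 12 * 4^(-n), n = 1, 2, 3, ...:
  - {d_n} = {12 * 4^(-n) : n ≥ 1}; the only limit point is 0
  - closure = {12 * 4^(-n) : n ≥ 1} ∪ {0}
For the norm: a diagonal operator has ||M|| = sup_n |d_n|. Here d_n = 12 * 4^(-n) is positive and decreasing, so sup_n |d_n| = d_1 = 12/4 = 3. So ||M|| = 3.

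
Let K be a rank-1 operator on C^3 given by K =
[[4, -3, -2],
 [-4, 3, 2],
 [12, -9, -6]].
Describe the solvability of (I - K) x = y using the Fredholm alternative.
(I - K) is singular (det(I - K) = 0, i.e. 1 ∈ sigma(K)). (I - K) x = y is solvable iff y ⊥ ker((I - K)^*) = span{(4, -3, -2)}, i.e. iff 4y_1 - 3y_2 - 2y_3 = 0. When solvable, the solutions are x = y + c·(1, -1, 3), c arbitrary (ker(I - K) = span{(1, -1, 3)}, dimension 1).

K has rank 1, so it is an outer product K = u v^T: every row of K is a multiple of one row vector. Reading off the entries, u = (1, -1, 3) and v = (4, -3, -2) (row i of K equals u_i·v^T). A rank-one matrix u v^T satisfies K u = u (v·u) and kills the (2)-dimensional subspace v^⊥, so its characteristic polynomial is lambda^2 (lambda - v·u) with v·u = tr K = 1. Hence the eigenvalues of I - K are 1 (multiplicity 2) and 1 - (1) = 0, so det(I - K) = 0. (Direct check: I - K =
[[-3, 3, 2],
 [4, -2, -2],
 [-12, 9, 7]]
has determinant 0.) So 1 is an eigenvalue of K and (I - K) is not invertible. The finite-dimensional Fredholm alternative says: either (I - K) is invertible, or ker(I - K) ≠ {0} and then range(I - K) = ker((I - K)^*)^⊥, with dim ker(I - K) = dim ker((I - K)^*). We are in the second case, so we need both kernels. Kernel of I - K: (I - K) u = u - u (v·u) = u - u = 0, so ker(I - K) = span{u} = span{(1, -1, 3)} (it is exactly 1-dimensional because rank(I - K) = 2). Kernel of the adjoint: K is real, so (I - K)^* = I - K^T = I - v u^T, and (I - v u^T) v = v - v (u·v) = 0; hence ker((I - K)^*) = span{v} = span{(4, -3, -2)}. Therefore (I - K) x = y is solvable iff <y, v> = 0, i.e. iff 4y_1 - 3y_2 - 2y_3 = 0. When this holds, K y = u (v·y) = 0, so (I - K) y = y and x = y is a particular solution; the full solution set is the line x = y + c·u = y + c·(1, -1, 3), c ∈ C.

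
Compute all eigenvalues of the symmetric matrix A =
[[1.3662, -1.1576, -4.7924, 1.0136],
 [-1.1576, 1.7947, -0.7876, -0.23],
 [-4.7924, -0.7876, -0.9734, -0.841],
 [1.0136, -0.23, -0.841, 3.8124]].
sigma(A) ≈ {-5, 2, 3, 6}

A is real symmetric, so its spectrum consists of real eigenvalues. Expanding the characteristic polynomial of the displayed matrix gives
  det(λ I - A) = p(λ) = λ^4 + (-6)λ^3 + (-19)λ^2 + (143.998)λ + (-179.9951).
Solving p(λ) = 0 yields eigenvalues ≈ -5, 2, 3, 6. (A is shown rounded to 4 decimals, so these recover the underlying integer eigenvalues to within that precision.)
Verification: the trace of A = 6 equals the sum of eigenvalues 6, and det(A) ≈ -179.9951 matches the eigenvalue product -180.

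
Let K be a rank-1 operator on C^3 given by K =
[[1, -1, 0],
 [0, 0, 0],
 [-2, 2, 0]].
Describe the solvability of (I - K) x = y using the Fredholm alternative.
(I - K) is singular (det(I - K) = 0, i.e. 1 ∈ sigma(K)). (I - K) x = y is solvable iff y ⊥ ker((I - K)^*) = span{(1, -1, 0)}, i.e. iff y_1 - y_2 = 0. When solvable, the solutions are x = y + c·(1, 0, -2), c arbitrary (ker(I - K) = span{(1, 0, -2)}, dimension 1).

K has rank 1, so it is an outer product K = u v^T: every row of K is a multiple of one row vector. Reading off the entries, u = (1, 0, -2) and v = (1, -1, 0) (row i of K equals u_i·v^T). A rank-one matrix u v^T satisfies K u = u (v·u) and kills the (2)-dimensional subspace v^⊥, so its characteristic polynomial is lambda^2 (lambda - v·u) with v·u = tr K = 1. Hence the eigenvalues of I - K are 1 (multiplicity 2) and 1 - (1) = 0, so det(I - K) = 0. (Direct check: I - K =
[[0, 1, 0],
 [0, 1, 0],
 [2, -2, 1]]
has determinant 0.) So 1 is an eigenvalue of K and (I - K) is not invertible. The finite-dimensional Fredholm alternative says: either (I - K) is invertible, or ker(I - K) ≠ {0} and then range(I - K) = ker((I - K)^*)^⊥, with dim ker(I - K) = dim ker((I - K)^*). We are in the second case, so we need both kernels. Kernel of I - K: (I - K) u = u - u (v·u) = u - u = 0, so ker(I - K) = span{u} = span{(1, 0, -2)} (it is exactly 1-dimensional because rank(I - K) = 2). Kernel of the adjoint: K is real, so (I - K)^* = I - K^T = I - v u^T, and (I - v u^T) v = v - v (u·v) = 0; hence ker((I - K)^*) = span{v} = span{(1, -1, 0)}. Therefore (I - K) x = y is solvable iff <y, v> = 0, i.e. iff y_1 - y_2 = 0. When this holds, K y = u (v·y) = 0, so (I - K) y = y and x = y is a particular solution; the full solution set is the line x = y + c·u = y + c·(1, 0, -2), c ∈ C.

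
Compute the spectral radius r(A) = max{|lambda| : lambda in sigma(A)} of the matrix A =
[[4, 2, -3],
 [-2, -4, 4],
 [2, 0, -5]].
r(A) ≈ 4.1911

The eigenvalues of A are the roots of its characteristic polynomial. With M = A (coefficients from the trace, the sum of principal 2x2 minors, and det A):
  p(λ) = det(λ I - M) = λ^3 + 5λ^2 - 6λ - 52.
No integer candidate from the rational root theorem (±divisors of 52) is a root, so the roots are irrational. The cubic discriminant is Δ = -17164 < 0, so there is one real root and a complex-conjugate pair. p(2) = -36 and p(3) = 2 have opposite signs, so a root lies in (2, 3); Newton's method refines it to λ ≈ 2.9604. Dividing out (λ - (2.9604)) leaves approximately λ^2 + 7.9604λ + 17.5655. For λ^2 + 7.9604λ + 17.5655 the discriminant is -6.8946. It is negative, so the remaining roots are the complex-conjugate pair λ ≈ -3.9802 ± 1.3129i. Their product equals the constant term, so |λ|^2 ≈ 17.5655 and |λ| ≈ 4.1911.
Thus the eigenvalues (to 4 decimals) are 2.9604 (modulus 2.9604); -3.9802 ± 1.3129i (modulus 4.1911). The spectral radius is the largest modulus: r(A) ≈ 4.1911. (Cross-check: r(A) ≤ ||A||_2 ≈ 9.0372; equality holds whenever A is normal, though it can also hold for some non-normal A.)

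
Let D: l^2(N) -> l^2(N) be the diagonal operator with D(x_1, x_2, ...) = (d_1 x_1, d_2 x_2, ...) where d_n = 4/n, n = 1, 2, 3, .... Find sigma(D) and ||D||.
sigma(D) = {4/n : n ≥ 1} ∪ {0}; ||D|| = 4

A bounded diagonal operator on l^2 with diagonal entries d_n has spectrum equal to the closure of {d_n : n ≥ 1}: every d_n is an eigenvalue (with eigenvector e_n), so {d_n} ⊂ sigma(D); the spectrum is closed, so its closure is too; and for lambda not in the closure, (D - lambda I) has bounded inverse (the diagonal entries 1/(d_n - lambda) are bounded). For our sequence d_n = 4/n, n = 1, 2, 3, ...:
  - {d_n} = {4/n : n ≥ 1}; the only limit point is 0
  - closure = {4/n : n ≥ 1} ∪ {0}
For the norm: a diagonal operator has ||D|| = sup_n |d_n|. Here d_n = 4/n is positive and decreasing, so sup_n |d_n| = d_1 = 4. So ||D|| = 4.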